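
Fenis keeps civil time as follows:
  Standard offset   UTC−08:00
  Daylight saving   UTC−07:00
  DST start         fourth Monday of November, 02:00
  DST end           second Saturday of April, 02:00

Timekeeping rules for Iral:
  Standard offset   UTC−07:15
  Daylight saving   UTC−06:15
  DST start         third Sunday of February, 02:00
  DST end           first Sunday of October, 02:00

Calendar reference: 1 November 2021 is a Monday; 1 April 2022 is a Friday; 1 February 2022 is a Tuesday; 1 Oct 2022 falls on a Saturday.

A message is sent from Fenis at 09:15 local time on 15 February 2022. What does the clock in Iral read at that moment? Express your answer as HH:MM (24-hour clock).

1 November 2021 is a Monday, so the first Monday is November 1 and the fourth is November 22.
1 April 2022 is a Friday, so the first Saturday is April 2 and the second is April 9.
15 February 2022 falls between 22 November 2021 and 9 April 2022, so daylight saving is in effect and Fenis is at UTC−07:00.
09:15 Fenis + 7h = 16:15 UTC.
1 February 2022 is a Tuesday, so the first Sunday is February 6 and the third is February 20.
1 October 2022 is a Saturday, so the first Sunday is October 2.
At the standard offset (UTC−07:15), 16:15 UTC − 7h15m = 09:00 Iral standard time.
The standard-time date in Iral, 15 February 2022, does not fall between 20 February and 2 October, so daylight saving is not in effect and Iral is at UTC−07:15.
16:15 UTC − 7h15m = 09:00 Iral.

09:00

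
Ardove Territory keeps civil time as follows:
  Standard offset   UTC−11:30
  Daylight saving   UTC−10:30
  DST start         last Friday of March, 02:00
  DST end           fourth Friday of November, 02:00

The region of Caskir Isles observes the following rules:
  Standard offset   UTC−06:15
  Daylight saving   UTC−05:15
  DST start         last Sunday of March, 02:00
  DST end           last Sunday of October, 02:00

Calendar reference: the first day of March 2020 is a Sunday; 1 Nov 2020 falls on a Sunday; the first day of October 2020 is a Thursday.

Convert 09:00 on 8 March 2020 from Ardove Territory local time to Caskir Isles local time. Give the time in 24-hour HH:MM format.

14:15

1 March 2020 is a Sunday, so Fridays fall on 6, 13, 20, 27; the last is March 27.
1 November 2020 is a Sunday, so the first Friday is November 6 and the fourth is November 27.
Daylight saving runs 27 March – 27 November; 8 March 2020 is outside that window, so Ardove Territory is on standard time at UTC−11:30.
09:00 Ardove Territory + 11h30m = 20:30 UTC.
1 March 2020 is a Sunday, so Sundays fall on 1, 8, 15, 22, 29; the last is March 29.
1 October 2020 is a Thursday, so Sundays fall on 4, 11, 18, 25; the last is October 25.
At the standard offset (UTC−06:15), 20:30 UTC − 6h15m = 14:15 Caskir Isles standard time.
Daylight saving runs 29 March – 25 October; the standard-time date in Caskir Isles, 8 March 2020, is outside that window, so Caskir Isles is on standard time at UTC−06:15.
20:30 UTC − 6h15m = 14:15 Caskir Isles.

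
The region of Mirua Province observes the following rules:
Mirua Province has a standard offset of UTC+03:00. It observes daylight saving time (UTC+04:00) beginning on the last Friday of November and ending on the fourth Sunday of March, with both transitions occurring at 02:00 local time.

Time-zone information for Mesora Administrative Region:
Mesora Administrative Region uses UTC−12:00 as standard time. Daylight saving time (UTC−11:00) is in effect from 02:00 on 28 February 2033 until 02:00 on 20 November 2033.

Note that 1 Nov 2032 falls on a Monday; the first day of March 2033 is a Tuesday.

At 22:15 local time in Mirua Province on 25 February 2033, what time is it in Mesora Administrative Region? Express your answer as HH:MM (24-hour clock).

06:15

1 November 2032 is a Monday, so Fridays fall on 5, 12, 19, 26; the last is November 26.
1 March 2033 is a Tuesday, so the first Sunday is March 6 and the fourth is March 27.
Daylight saving runs 26 November 2032 – 27 March 2033; 25 February 2033 is inside that window, so Mirua Province is at UTC+04:00.
22:15 Mirua Province − 4h = 18:15 UTC.
At the standard offset (UTC−12:00), 18:15 UTC − 12h = 06:15 Mesora Administrative Region standard time.
Daylight saving runs 28 February – 20 November; the standard-time date in Mesora Administrative Region, 25 February 2033, is outside that window, so Mesora Administrative Region is on standard time at UTC−12:00.
18:15 UTC − 12h = 06:15 Mesora Administrative Region.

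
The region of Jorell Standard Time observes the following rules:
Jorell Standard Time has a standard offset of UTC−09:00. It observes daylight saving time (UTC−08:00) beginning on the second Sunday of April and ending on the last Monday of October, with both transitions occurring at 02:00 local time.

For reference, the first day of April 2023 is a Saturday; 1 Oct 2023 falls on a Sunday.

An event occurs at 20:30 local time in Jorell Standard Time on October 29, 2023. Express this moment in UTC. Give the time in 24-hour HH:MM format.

1 April 2023 is a Saturday, so the first Sunday is April 2 and the second is April 9.
1 October 2023 is a Sunday, so Mondays fall on 2, 9, 16, 23, 30; the last is October 30.
October 29, 2023 falls between 9 April and 30 October, so daylight saving is in effect and Jorell Standard Time is at UTC−08:00.
20:30 local + 8h = 04:30 UTC (rolling into the next day, 30 October 2023).

04:30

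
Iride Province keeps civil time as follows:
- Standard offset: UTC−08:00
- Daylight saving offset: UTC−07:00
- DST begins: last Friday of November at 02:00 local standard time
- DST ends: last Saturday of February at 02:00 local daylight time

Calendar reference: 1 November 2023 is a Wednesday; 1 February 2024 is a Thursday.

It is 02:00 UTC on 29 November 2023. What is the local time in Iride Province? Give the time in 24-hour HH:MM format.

19:00

1 November 2023 is a Wednesday, so Fridays fall on 3, 10, 17, 24; the last is November 24.
1 February 2024 is a Thursday, so Saturdays fall on 3, 10, 17, 24; the last is February 24.
At the standard offset (UTC−08:00), 02:00 UTC − 8h = 18:00 Iride Province standard time (rolling into the previous day, 28 November 2023).
Daylight saving runs 24 November 2023 – 24 February 2024; the standard-time date in Iride Province, 28 November 2023, is inside that window, so Iride Province is at UTC−07:00.
02:00 UTC − 7h = 19:00 local (rolling into the previous day, 28 November 2023).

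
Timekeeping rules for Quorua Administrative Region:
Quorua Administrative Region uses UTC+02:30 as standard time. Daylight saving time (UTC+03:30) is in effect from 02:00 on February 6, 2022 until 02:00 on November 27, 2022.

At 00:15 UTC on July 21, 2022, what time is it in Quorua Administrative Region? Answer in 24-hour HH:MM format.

At the standard offset (UTC+02:30), 00:15 UTC + 2h30m = 02:45 Quorua Administrative Region standard time.
The standard-time date in Quorua Administrative Region, July 21, 2022, lies within the daylight-saving period (6 February – 27 November), so Quorua Administrative Region is on daylight time, UTC+03:30.
00:15 UTC + 3h30m = 03:45 local.

03:45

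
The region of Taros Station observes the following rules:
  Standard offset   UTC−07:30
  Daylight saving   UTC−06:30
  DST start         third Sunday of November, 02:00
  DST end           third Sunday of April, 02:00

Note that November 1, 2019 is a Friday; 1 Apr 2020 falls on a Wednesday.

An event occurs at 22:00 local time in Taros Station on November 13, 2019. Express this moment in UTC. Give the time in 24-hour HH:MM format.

05:30

1 November 2019 is a Friday, so the first Sunday is November 3 and the third is November 17.
1 April 2020 is a Wednesday, so the first Sunday is April 5 and the third is April 19.
Daylight saving runs 17 November 2019 – 19 April 2020; November 13, 2019 is outside that window, so Taros Station is on standard time at UTC−07:30.
22:00 local + 7h30m = 05:30 UTC (rolling into the next day, 14 November 2019).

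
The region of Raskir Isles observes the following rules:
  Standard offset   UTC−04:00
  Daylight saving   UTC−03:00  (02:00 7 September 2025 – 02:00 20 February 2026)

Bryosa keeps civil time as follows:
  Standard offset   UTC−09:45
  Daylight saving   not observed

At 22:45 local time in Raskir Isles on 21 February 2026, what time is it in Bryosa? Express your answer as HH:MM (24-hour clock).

17:00

21 February 2026 is outside the daylight-saving period (7 September 2025 – 20 February 2026), so Raskir Isles is on standard time, UTC−04:00.
22:45 Raskir Isles + 4h = 02:45 UTC (rolling into the next day, 22 February 2026).
Bryosa has no daylight saving, so its offset is UTC−09:45 year-round.
02:45 UTC − 9h45m = 17:00 Bryosa (rolling into the previous day, 21 February 2026).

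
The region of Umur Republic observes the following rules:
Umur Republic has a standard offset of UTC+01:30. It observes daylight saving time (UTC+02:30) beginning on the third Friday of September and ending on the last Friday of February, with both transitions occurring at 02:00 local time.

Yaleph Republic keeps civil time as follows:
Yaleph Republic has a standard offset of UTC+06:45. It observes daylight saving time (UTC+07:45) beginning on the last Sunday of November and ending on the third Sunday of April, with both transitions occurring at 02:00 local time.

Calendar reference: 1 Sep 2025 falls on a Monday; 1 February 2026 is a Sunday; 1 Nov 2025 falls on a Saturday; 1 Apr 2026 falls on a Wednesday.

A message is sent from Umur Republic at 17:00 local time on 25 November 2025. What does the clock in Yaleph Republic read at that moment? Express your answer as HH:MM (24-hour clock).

1 September 2025 is a Monday, so the first Friday is September 5 and the third is September 19.
1 February 2026 is a Sunday, so Fridays fall on 6, 13, 20, 27; the last is February 27.
Daylight saving runs 19 September 2025 – 27 February 2026; 25 November 2025 is inside that window, so Umur Republic is at UTC+02:30.
17:00 Umur Republic − 2h30m = 14:30 UTC.
1 November 2025 is a Saturday, so Sundays fall on 2, 9, 16, 23, 30; the last is November 30.
1 April 2026 is a Wednesday, so the first Sunday is April 5 and the third is April 19.
At the standard offset (UTC+06:45), 14:30 UTC + 6h45m = 21:15 Yaleph Republic standard time.
The standard-time date in Yaleph Republic, 25 November 2025, is outside the daylight-saving period (30 November 2025 – 19 April 2026), so Yaleph Republic is on standard time, UTC+06:45.
14:30 UTC + 6h45m = 21:15 Yaleph Republic.

21:15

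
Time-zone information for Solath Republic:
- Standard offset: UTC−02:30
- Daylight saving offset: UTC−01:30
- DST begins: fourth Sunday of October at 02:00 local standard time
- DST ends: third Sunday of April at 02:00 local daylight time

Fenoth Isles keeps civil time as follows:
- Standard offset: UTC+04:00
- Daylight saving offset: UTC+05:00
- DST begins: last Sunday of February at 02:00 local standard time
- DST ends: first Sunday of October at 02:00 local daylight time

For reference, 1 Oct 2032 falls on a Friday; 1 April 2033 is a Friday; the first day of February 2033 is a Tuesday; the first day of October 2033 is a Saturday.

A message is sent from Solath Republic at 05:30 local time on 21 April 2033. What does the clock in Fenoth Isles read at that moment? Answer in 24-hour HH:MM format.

1 October 2032 is a Friday, so the first Sunday is October 3 and the fourth is October 24.
1 April 2033 is a Friday, so the first Sunday is April 3 and the third is April 17.
Daylight saving runs 24 October 2032 – 17 April 2033; 21 April 2033 is outside that window, so Solath Republic is on standard time at UTC−02:30.
05:30 Solath Republic + 2h30m = 08:00 UTC.
1 February 2033 is a Tuesday, so Sundays fall on 6, 13, 20, 27; the last is February 27.
1 October 2033 is a Saturday, so the first Sunday is October 2.
At the standard offset (UTC+04:00), 08:00 UTC + 4h = 12:00 Fenoth Isles standard time.
The standard-time date in Fenoth Isles, 21 April 2033, lies within the daylight-saving period (27 February – 2 October), so Fenoth Isles is on daylight time, UTC+05:00.
08:00 UTC + 5h = 13:00 Fenoth Isles.

13:00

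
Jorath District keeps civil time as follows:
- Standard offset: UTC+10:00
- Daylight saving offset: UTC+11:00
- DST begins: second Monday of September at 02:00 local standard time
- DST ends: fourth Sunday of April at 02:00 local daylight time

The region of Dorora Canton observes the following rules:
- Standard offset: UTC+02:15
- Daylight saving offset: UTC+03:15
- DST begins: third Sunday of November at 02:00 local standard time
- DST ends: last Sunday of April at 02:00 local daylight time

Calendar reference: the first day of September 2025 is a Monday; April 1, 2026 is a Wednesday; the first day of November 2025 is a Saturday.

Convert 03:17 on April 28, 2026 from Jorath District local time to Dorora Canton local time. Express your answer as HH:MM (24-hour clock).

1 September 2025 is a Monday, so the first Monday is September 1 and the second is September 8.
1 April 2026 is a Wednesday, so the first Sunday is April 5 and the fourth is April 26.
April 28, 2026 does not fall between 8 September 2025 and 26 April 2026, so daylight saving is not in effect and Jorath District is at UTC+10:00.
03:17 Jorath District − 10h = 17:17 UTC (rolling into the previous day, 27 April 2026).
1 November 2025 is a Saturday, so the first Sunday is November 2 and the third is November 16.
1 April 2026 is a Wednesday, so Sundays fall on 5, 12, 19, 26; the last is April 26.
At the standard offset (UTC+02:15), 17:17 UTC + 2h15m = 19:32 Dorora Canton standard time.
Daylight saving runs 16 November 2025 – 26 April 2026; the standard-time date in Dorora Canton, April 27, 2026, is outside that window, so Dorora Canton is on standard time at UTC+02:15.
17:17 UTC + 2h15m = 19:32 Dorora Canton.

19:32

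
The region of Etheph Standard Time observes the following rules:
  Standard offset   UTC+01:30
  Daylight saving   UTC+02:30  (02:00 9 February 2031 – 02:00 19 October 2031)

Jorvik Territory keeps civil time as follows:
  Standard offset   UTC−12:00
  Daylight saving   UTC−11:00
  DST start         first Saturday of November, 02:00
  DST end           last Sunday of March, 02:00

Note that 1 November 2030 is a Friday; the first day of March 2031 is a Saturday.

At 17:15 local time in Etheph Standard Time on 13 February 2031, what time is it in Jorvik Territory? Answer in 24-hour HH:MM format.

03:45

13 February 2031 lies within the daylight-saving period (9 February – 19 October), so Etheph Standard Time is on daylight time, UTC+02:30.
17:15 Etheph Standard Time − 2h30m = 14:45 UTC.
1 November 2030 is a Friday, so the first Saturday is November 2.
1 March 2031 is a Saturday, so Sundays fall on 2, 9, 16, 23, 30; the last is March 30.
At the standard offset (UTC−12:00), 14:45 UTC − 12h = 02:45 Jorvik Territory standard time.
Daylight saving runs 2 November 2030 – 30 March 2031; the standard-time date in Jorvik Territory, 13 February 2031, is inside that window, so Jorvik Territory is at UTC−11:00.
14:45 UTC − 11h = 03:45 Jorvik Territory.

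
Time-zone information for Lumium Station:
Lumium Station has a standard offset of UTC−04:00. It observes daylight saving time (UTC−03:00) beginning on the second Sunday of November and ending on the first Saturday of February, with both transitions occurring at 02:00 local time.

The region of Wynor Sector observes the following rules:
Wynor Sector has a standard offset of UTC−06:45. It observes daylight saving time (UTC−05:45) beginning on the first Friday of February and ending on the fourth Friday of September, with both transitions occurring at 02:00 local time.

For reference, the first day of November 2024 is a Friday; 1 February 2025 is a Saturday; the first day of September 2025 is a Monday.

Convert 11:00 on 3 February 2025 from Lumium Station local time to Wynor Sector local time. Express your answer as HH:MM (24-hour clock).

08:15

1 November 2024 is a Friday, so the first Sunday is November 3 and the second is November 10.
1 February 2025 is a Saturday, so the first Saturday is February 1.
Daylight saving runs 10 November 2024 – 1 February 2025; 3 February 2025 is outside that window, so Lumium Station is on standard time at UTC−04:00.
11:00 Lumium Station + 4h = 15:00 UTC.
1 February 2025 is a Saturday, so the first Friday is February 7.
1 September 2025 is a Monday, so the first Friday is September 5 and the fourth is September 26.
At the standard offset (UTC−06:45), 15:00 UTC − 6h45m = 08:15 Wynor Sector standard time.
Daylight saving runs 7 February – 26 September; the standard-time date in Wynor Sector, 3 February 2025, is outside that window, so Wynor Sector is on standard time at UTC−06:45.
15:00 UTC − 6h45m = 08:15 Wynor Sector.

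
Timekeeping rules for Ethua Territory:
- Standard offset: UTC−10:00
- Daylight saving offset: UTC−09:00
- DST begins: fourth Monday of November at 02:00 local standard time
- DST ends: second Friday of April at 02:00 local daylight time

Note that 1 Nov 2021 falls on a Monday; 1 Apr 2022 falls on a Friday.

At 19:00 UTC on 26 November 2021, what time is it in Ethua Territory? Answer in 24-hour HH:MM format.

1 November 2021 is a Monday, so the first Monday is November 1 and the fourth is November 22.
1 April 2022 is a Friday, so the first Friday is April 1 and the second is April 8.
At the standard offset (UTC−10:00), 19:00 UTC − 10h = 09:00 Ethua Territory standard time.
The standard-time date in Ethua Territory, 26 November 2021, falls between 22 November 2021 and 8 April 2022, so daylight saving is in effect and Ethua Territory is at UTC−09:00.
19:00 UTC − 9h = 10:00 local.

10:00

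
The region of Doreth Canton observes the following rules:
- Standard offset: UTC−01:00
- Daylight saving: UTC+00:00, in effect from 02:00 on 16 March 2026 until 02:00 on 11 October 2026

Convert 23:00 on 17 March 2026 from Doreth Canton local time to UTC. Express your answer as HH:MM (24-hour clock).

17 March 2026 falls between 16 March and 11 October, so daylight saving is in effect and Doreth Canton is at UTC+00:00.
23:00 local − 0h = 23:00 UTC.

23:00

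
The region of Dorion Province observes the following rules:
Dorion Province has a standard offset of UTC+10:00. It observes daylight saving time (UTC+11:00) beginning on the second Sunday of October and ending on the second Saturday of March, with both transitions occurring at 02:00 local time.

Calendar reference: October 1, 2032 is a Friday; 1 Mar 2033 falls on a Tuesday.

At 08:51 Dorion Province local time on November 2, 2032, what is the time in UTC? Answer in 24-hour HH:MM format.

21:51

1 October 2032 is a Friday, so the first Sunday is October 3 and the second is October 10.
1 March 2033 is a Tuesday, so the first Saturday is March 5 and the second is March 12.
November 2, 2032 lies within the daylight-saving period (10 October 2032 – 12 March 2033), so Dorion Province is on daylight time, UTC+11:00.
08:51 local − 11h = 21:51 UTC (rolling into the previous day, 1 November 2032).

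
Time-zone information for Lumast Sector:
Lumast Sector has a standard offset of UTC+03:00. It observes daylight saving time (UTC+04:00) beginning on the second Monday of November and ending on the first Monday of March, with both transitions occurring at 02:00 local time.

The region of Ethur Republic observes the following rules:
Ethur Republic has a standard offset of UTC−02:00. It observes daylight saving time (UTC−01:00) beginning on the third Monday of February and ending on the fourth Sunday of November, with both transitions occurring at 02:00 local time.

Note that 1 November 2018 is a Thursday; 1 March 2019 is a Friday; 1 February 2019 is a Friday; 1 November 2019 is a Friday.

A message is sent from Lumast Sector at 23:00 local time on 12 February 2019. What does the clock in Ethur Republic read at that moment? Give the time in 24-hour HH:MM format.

17:00

1 November 2018 is a Thursday, so the first Monday is November 5 and the second is November 12.
1 March 2019 is a Friday, so the first Monday is March 4.
12 February 2019 falls between 12 November 2018 and 4 March 2019, so daylight saving is in effect and Lumast Sector is at UTC+04:00.
23:00 Lumast Sector − 4h = 19:00 UTC.
1 February 2019 is a Friday, so the first Monday is February 4 and the third is February 18.
1 November 2019 is a Friday, so the first Sunday is November 3 and the fourth is November 24.
At the standard offset (UTC−02:00), 19:00 UTC − 2h = 17:00 Ethur Republic standard time.
The standard-time date in Ethur Republic, 12 February 2019, is outside the daylight-saving period (18 February – 24 November), so Ethur Republic is on standard time, UTC−02:00.
19:00 UTC − 2h = 17:00 Ethur Republic.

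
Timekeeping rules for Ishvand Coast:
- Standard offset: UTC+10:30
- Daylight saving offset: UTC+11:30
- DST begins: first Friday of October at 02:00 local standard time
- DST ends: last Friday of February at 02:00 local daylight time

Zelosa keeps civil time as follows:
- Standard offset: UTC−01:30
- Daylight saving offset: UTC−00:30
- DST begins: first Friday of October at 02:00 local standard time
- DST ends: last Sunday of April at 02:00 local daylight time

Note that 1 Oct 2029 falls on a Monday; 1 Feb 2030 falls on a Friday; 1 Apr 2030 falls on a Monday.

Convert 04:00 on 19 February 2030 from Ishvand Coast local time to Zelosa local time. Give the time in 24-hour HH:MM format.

16:00

1 October 2029 is a Monday, so the first Friday is October 5.
1 February 2030 is a Friday, so Fridays fall on 1, 8, 15, 22; the last is February 22.
19 February 2030 lies within the daylight-saving period (5 October 2029 – 22 February 2030), so Ishvand Coast is on daylight time, UTC+11:30.
04:00 Ishvand Coast − 11h30m = 16:30 UTC (rolling into the previous day, 18 February 2030).
1 October 2029 is a Monday, so the first Friday is October 5.
1 April 2030 is a Monday, so Sundays fall on 7, 14, 21, 28; the last is April 28.
At the standard offset (UTC−01:30), 16:30 UTC − 1h30m = 15:00 Zelosa standard time.
Daylight saving runs 5 October 2029 – 28 April 2030; the standard-time date in Zelosa, 18 February 2030, is inside that window, so Zelosa is at UTC−00:30.
16:30 UTC − 0h30m = 16:00 Zelosa.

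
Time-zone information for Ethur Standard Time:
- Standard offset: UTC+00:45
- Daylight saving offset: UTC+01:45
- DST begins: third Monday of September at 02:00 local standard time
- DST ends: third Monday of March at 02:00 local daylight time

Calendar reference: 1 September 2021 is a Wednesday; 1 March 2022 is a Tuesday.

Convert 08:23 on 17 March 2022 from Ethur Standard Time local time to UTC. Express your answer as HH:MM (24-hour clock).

1 September 2021 is a Wednesday, so the first Monday is September 6 and the third is September 20.
1 March 2022 is a Tuesday, so the first Monday is March 7 and the third is March 21.
Daylight saving runs 20 September 2021 – 21 March 2022; 17 March 2022 is inside that window, so Ethur Standard Time is at UTC+01:45.
08:23 local − 1h45m = 06:38 UTC.

06:38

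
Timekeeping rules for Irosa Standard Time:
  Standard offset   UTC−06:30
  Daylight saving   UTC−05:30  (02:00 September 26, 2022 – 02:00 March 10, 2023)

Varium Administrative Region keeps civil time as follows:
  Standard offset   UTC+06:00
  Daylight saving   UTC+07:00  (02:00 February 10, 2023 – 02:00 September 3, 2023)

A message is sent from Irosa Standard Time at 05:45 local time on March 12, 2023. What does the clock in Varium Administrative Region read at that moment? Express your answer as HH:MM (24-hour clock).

March 12, 2023 is outside the daylight-saving period (26 September 2022 – 10 March 2023), so Irosa Standard Time is on standard time, UTC−06:30.
05:45 Irosa Standard Time + 6h30m = 12:15 UTC.
At the standard offset (UTC+06:00), 12:15 UTC + 6h = 18:15 Varium Administrative Region standard time.
Daylight saving runs 10 February – 3 September; the standard-time date in Varium Administrative Region, March 12, 2023, is inside that window, so Varium Administrative Region is at UTC+07:00.
12:15 UTC + 7h = 19:15 Varium Administrative Region.

19:15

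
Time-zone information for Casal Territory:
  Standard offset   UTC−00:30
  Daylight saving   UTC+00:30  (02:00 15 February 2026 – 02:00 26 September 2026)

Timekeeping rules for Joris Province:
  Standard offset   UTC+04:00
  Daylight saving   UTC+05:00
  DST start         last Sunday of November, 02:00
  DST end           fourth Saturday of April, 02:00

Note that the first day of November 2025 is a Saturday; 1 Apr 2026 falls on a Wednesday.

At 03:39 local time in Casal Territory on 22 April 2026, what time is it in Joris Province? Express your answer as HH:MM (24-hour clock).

Daylight saving runs 15 February – 26 September; 22 April 2026 is inside that window, so Casal Territory is at UTC+00:30.
03:39 Casal Territory − 0h30m = 03:09 UTC.
1 November 2025 is a Saturday, so Sundays fall on 2, 9, 16, 23, 30; the last is November 30.
1 April 2026 is a Wednesday, so the first Saturday is April 4 and the fourth is April 25.
At the standard offset (UTC+04:00), 03:09 UTC + 4h = 07:09 Joris Province standard time.
Daylight saving runs 30 November 2025 – 25 April 2026; the standard-time date in Joris Province, 22 April 2026, is inside that window, so Joris Province is at UTC+05:00.
03:09 UTC + 5h = 08:09 Joris Province.

08:09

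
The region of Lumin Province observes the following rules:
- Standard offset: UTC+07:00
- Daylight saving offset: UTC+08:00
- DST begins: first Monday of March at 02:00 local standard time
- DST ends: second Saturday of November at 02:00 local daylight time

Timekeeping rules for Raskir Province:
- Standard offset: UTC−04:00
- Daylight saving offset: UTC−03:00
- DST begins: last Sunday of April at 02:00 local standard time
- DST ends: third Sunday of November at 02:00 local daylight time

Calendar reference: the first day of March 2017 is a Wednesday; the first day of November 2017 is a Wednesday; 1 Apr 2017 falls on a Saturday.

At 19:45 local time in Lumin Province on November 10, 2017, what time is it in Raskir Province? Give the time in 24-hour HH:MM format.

08:45

1 March 2017 is a Wednesday, so the first Monday is March 6.
1 November 2017 is a Wednesday, so the first Saturday is November 4 and the second is November 11.
Daylight saving runs 6 March – 11 November; November 10, 2017 is inside that window, so Lumin Province is at UTC+08:00.
19:45 Lumin Province − 8h = 11:45 UTC.
1 April 2017 is a Saturday, so Sundays fall on 2, 9, 16, 23, 30; the last is April 30.
1 November 2017 is a Wednesday, so the first Sunday is November 5 and the third is November 19.
At the standard offset (UTC−04:00), 11:45 UTC − 4h = 07:45 Raskir Province standard time.
Daylight saving runs 30 April – 19 November; the standard-time date in Raskir Province, November 10, 2017, is inside that window, so Raskir Province is at UTC−03:00.
11:45 UTC − 3h = 08:45 Raskir Province.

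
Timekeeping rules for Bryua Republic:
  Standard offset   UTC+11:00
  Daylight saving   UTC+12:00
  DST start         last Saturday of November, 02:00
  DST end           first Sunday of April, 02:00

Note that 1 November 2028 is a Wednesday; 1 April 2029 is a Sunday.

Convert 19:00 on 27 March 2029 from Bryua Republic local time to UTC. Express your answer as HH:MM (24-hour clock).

1 November 2028 is a Wednesday, so Saturdays fall on 4, 11, 18, 25; the last is November 25.
1 April 2029 is a Sunday, so the first Sunday is April 1.
27 March 2029 falls between 25 November 2028 and 1 April 2029, so daylight saving is in effect and Bryua Republic is at UTC+12:00.
19:00 local − 12h = 07:00 UTC.

07:00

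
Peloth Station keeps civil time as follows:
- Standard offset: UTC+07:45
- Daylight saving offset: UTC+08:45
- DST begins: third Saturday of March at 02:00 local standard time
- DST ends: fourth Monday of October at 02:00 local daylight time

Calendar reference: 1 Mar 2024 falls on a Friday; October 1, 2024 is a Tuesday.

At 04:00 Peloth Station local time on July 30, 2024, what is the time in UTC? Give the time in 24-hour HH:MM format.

19:15

1 March 2024 is a Friday, so the first Saturday is March 2 and the third is March 16.
1 October 2024 is a Tuesday, so the first Monday is October 7 and the fourth is October 28.
July 30, 2024 falls between 16 March and 28 October, so daylight saving is in effect and Peloth Station is at UTC+08:45.
04:00 local − 8h45m = 19:15 UTC (rolling into the previous day, 29 July 2024).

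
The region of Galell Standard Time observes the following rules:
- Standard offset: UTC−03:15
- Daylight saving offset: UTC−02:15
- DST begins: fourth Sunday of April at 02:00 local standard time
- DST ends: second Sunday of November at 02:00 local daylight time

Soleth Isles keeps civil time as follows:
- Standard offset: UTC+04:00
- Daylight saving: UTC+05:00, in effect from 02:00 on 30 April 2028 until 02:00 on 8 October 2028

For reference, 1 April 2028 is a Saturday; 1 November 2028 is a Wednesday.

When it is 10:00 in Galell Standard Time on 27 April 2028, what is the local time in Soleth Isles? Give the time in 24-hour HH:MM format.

1 April 2028 is a Saturday, so the first Sunday is April 2 and the fourth is April 23.
1 November 2028 is a Wednesday, so the first Sunday is November 5 and the second is November 12.
27 April 2028 lies within the daylight-saving period (23 April – 12 November), so Galell Standard Time is on daylight time, UTC−02:15.
10:00 Galell Standard Time + 2h15m = 12:15 UTC.
At the standard offset (UTC+04:00), 12:15 UTC + 4h = 16:15 Soleth Isles standard time.
Daylight saving runs 30 April – 8 October; the standard-time date in Soleth Isles, 27 April 2028, is outside that window, so Soleth Isles is on standard time at UTC+04:00.
12:15 UTC + 4h = 16:15 Soleth Isles.

16:15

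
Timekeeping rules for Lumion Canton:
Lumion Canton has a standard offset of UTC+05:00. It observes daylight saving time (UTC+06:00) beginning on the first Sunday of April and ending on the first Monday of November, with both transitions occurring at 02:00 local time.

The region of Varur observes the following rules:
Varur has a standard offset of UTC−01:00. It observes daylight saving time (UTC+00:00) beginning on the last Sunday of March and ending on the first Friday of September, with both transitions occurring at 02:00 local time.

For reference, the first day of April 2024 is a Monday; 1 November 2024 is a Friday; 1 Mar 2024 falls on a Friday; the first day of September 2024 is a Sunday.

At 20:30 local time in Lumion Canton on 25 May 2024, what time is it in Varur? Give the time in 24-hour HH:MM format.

1 April 2024 is a Monday, so the first Sunday is April 7.
1 November 2024 is a Friday, so the first Monday is November 4.
Daylight saving runs 7 April – 4 November; 25 May 2024 is inside that window, so Lumion Canton is at UTC+06:00.
20:30 Lumion Canton − 6h = 14:30 UTC.
1 March 2024 is a Friday, so Sundays fall on 3, 10, 17, 24, 31; the last is March 31.
1 September 2024 is a Sunday, so the first Friday is September 6.
At the standard offset (UTC−01:00), 14:30 UTC − 1h = 13:30 Varur standard time.
Daylight saving runs 31 March – 6 September; the standard-time date in Varur, 25 May 2024, is inside that window, so Varur is at UTC+00:00.
14:30 UTC + 0h = 14:30 Varur.

14:30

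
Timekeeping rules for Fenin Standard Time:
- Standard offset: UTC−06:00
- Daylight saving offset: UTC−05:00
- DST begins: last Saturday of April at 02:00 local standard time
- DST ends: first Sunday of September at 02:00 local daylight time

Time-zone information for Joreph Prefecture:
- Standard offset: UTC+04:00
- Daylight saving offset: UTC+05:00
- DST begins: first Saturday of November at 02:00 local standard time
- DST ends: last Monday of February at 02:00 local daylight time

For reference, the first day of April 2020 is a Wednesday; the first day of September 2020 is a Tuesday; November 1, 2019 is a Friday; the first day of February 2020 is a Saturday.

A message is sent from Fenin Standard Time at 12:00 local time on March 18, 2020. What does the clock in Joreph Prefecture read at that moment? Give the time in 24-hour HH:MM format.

22:00

1 April 2020 is a Wednesday, so Saturdays fall on 4, 11, 18, 25; the last is April 25.
1 September 2020 is a Tuesday, so the first Sunday is September 6.
March 18, 2020 is outside the daylight-saving period (25 April – 6 September), so Fenin Standard Time is on standard time, UTC−06:00.
12:00 Fenin Standard Time + 6h = 18:00 UTC.
1 November 2019 is a Friday, so the first Saturday is November 2.
1 February 2020 is a Saturday, so Mondays fall on 3, 10, 17, 24; the last is February 24.
At the standard offset (UTC+04:00), 18:00 UTC + 4h = 22:00 Joreph Prefecture standard time.
The standard-time date in Joreph Prefecture, March 18, 2020, does not fall between 2 November 2019 and 24 February 2020, so daylight saving is not in effect and Joreph Prefecture is at UTC+04:00.
18:00 UTC + 4h = 22:00 Joreph Prefecture.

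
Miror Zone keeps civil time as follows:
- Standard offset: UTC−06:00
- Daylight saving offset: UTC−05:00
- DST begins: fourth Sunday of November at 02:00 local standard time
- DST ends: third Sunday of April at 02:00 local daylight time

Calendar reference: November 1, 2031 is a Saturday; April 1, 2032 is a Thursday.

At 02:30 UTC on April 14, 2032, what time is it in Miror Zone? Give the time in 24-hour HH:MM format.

1 November 2031 is a Saturday, so the first Sunday is November 2 and the fourth is November 23.
1 April 2032 is a Thursday, so the first Sunday is April 4 and the third is April 18.
At the standard offset (UTC−06:00), 02:30 UTC − 6h = 20:30 Miror Zone standard time (rolling into the previous day, 13 April 2032).
The standard-time date in Miror Zone, April 13, 2032, falls between 23 November 2031 and 18 April 2032, so daylight saving is in effect and Miror Zone is at UTC−05:00.
02:30 UTC − 5h = 21:30 local (rolling into the previous day, 13 April 2032).

21:30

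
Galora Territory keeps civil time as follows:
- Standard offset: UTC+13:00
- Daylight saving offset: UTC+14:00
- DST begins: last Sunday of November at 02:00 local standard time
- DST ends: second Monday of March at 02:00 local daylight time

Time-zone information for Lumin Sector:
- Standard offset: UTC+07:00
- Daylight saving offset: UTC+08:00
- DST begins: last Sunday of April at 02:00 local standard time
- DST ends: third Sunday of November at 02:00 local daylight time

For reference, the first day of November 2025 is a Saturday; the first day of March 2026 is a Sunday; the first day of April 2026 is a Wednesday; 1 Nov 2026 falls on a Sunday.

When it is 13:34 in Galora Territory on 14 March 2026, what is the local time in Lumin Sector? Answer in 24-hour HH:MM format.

07:34

1 November 2025 is a Saturday, so Sundays fall on 2, 9, 16, 23, 30; the last is November 30.
1 March 2026 is a Sunday, so the first Monday is March 2 and the second is March 9.
14 March 2026 is outside the daylight-saving period (30 November 2025 – 9 March 2026), so Galora Territory is on standard time, UTC+13:00.
13:34 Galora Territory − 13h = 00:34 UTC.
1 April 2026 is a Wednesday, so Sundays fall on 5, 12, 19, 26; the last is April 26.
1 November 2026 is a Sunday, so the first Sunday is November 1 and the third is November 15.
At the standard offset (UTC+07:00), 00:34 UTC + 7h = 07:34 Lumin Sector standard time.
Daylight saving runs 26 April – 15 November; the standard-time date in Lumin Sector, 14 March 2026, is outside that window, so Lumin Sector is on standard time at UTC+07:00.
00:34 UTC + 7h = 07:34 Lumin Sector.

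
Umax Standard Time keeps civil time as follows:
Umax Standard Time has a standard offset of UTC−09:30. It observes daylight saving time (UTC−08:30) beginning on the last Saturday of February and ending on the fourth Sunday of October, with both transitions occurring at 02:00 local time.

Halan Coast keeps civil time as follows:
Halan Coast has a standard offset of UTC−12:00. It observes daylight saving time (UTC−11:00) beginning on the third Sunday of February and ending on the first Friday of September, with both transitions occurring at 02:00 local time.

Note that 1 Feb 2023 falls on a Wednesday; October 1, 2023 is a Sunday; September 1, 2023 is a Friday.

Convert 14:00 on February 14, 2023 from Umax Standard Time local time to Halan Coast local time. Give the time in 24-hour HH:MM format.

1 February 2023 is a Wednesday, so Saturdays fall on 4, 11, 18, 25; the last is February 25.
1 October 2023 is a Sunday, so the first Sunday is October 1 and the fourth is October 22.
February 14, 2023 is outside the daylight-saving period (25 February – 22 October), so Umax Standard Time is on standard time, UTC−09:30.
14:00 Umax Standard Time + 9h30m = 23:30 UTC.
1 February 2023 is a Wednesday, so the first Sunday is February 5 and the third is February 19.
1 September 2023 is a Friday, so the first Friday is September 1.
At the standard offset (UTC−12:00), 23:30 UTC − 12h = 11:30 Halan Coast standard time.
The standard-time date in Halan Coast, February 14, 2023, is outside the daylight-saving period (19 February – 1 September), so Halan Coast is on standard time, UTC−12:00.
23:30 UTC − 12h = 11:30 Halan Coast.

11:30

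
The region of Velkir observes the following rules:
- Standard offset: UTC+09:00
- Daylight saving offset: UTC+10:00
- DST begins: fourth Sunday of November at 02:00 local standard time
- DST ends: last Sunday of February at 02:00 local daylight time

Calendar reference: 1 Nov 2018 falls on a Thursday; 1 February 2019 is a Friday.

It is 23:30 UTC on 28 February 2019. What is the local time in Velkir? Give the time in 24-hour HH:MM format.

1 November 2018 is a Thursday, so the first Sunday is November 4 and the fourth is November 25.
1 February 2019 is a Friday, so Sundays fall on 3, 10, 17, 24; the last is February 24.
At the standard offset (UTC+09:00), 23:30 UTC + 9h = 08:30 Velkir standard time (rolling into the next day, 1 March 2019).
The standard-time date in Velkir, 1 March 2019, does not fall between 25 November 2018 and 24 February 2019, so daylight saving is not in effect and Velkir is at UTC+09:00.
23:30 UTC + 9h = 08:30 local (rolling into the next day, 1 March 2019).

08:30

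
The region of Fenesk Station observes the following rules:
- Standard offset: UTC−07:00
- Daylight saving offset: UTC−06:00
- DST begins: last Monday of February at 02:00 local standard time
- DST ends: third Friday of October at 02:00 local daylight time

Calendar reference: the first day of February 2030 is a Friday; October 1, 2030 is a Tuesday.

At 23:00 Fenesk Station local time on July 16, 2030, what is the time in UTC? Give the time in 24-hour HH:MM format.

05:00

1 February 2030 is a Friday, so Mondays fall on 4, 11, 18, 25; the last is February 25.
1 October 2030 is a Tuesday, so the first Friday is October 4 and the third is October 18.
Daylight saving runs 25 February – 18 October; July 16, 2030 is inside that window, so Fenesk Station is at UTC−06:00.
23:00 local + 6h = 05:00 UTC (rolling into the next day, 17 July 2030).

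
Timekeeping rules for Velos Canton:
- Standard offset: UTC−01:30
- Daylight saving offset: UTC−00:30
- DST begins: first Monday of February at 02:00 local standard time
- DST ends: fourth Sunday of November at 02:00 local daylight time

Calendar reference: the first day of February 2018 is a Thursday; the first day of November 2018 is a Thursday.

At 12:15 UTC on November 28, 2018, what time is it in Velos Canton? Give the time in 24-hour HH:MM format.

10:45

1 February 2018 is a Thursday, so the first Monday is February 5.
1 November 2018 is a Thursday, so the first Sunday is November 4 and the fourth is November 25.
At the standard offset (UTC−01:30), 12:15 UTC − 1h30m = 10:45 Velos Canton standard time.
The standard-time date in Velos Canton, November 28, 2018, is outside the daylight-saving period (5 February – 25 November), so Velos Canton is on standard time, UTC−01:30.
12:15 UTC − 1h30m = 10:45 local.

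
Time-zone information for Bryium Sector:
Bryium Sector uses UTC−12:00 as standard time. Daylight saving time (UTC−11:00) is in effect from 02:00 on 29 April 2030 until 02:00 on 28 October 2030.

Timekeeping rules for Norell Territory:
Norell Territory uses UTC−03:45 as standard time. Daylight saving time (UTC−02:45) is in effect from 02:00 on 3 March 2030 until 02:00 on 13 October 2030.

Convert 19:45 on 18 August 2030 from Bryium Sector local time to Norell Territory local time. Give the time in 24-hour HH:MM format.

18 August 2030 lies within the daylight-saving period (29 April – 28 October), so Bryium Sector is on daylight time, UTC−11:00.
19:45 Bryium Sector + 11h = 06:45 UTC (rolling into the next day, 19 August 2030).
At the standard offset (UTC−03:45), 06:45 UTC − 3h45m = 03:00 Norell Territory standard time.
The standard-time date in Norell Territory, 19 August 2030, falls between 3 March and 13 October, so daylight saving is in effect and Norell Territory is at UTC−02:45.
06:45 UTC − 2h45m = 04:00 Norell Territory.

04:00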